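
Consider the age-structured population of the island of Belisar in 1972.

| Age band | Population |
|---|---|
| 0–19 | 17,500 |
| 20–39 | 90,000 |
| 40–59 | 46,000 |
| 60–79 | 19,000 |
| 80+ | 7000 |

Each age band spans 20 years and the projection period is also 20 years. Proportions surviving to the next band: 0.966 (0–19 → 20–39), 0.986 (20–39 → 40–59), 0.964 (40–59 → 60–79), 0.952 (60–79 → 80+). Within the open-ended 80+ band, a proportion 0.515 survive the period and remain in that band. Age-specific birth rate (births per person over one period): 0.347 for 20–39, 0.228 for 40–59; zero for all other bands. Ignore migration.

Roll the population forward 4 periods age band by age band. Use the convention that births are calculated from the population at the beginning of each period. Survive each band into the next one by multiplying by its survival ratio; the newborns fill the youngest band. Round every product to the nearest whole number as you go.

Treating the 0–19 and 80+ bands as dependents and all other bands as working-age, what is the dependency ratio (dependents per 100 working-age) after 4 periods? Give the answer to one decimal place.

(Bands numbered youngest = 1 to oldest = 5.)
— Period 1 —
Births: 90000 * 0.347 = 31230  |  46000 * 0.228 = 10488 ⇒ total 41718
Band 2: 17500 * 0.966 = 16905
Band 3: 90000 * 0.986 = 88740
Band 4: 46000 * 0.964 = 44344
Band 5: 19000 * 0.952 + 7000 * 0.515 = 18088 + 3605 = 21693
End of period: [41718, 16905, 88740, 44344, 21693]
— Period 2 —
Births: 16905 * 0.347 = 5866  |  88740 * 0.228 = 20233 ⇒ total 26099
Band 2: 41718 * 0.966 = 40300
Band 3: 16905 * 0.986 = 16668
Band 4: 88740 * 0.964 = 85545
Band 5: 44344 * 0.952 + 21693 * 0.515 = 42215 + 11172 = 53387
End of period: [26099, 40300, 16668, 85545, 53387]
— Period 3 —
Births: 40300 * 0.347 = 13984  |  16668 * 0.228 = 3800 ⇒ total 17784
Band 2: 26099 * 0.966 = 25212
Band 3: 40300 * 0.986 = 39736
Band 4: 16668 * 0.964 = 16068
Band 5: 85545 * 0.952 + 53387 * 0.515 = 81439 + 27494 = 108933
End of period: [17784, 25212, 39736, 16068, 108933]
— Period 4 —
Births: 25212 * 0.347 = 8749  |  39736 * 0.228 = 9060 ⇒ total 17809
Band 2: 17784 * 0.966 = 17179
Band 3: 25212 * 0.986 = 24859
Band 4: 39736 * 0.964 = 38306
Band 5: 16068 * 0.952 + 108933 * 0.515 = 15297 + 56100 = 71397
End of period: [17809, 17179, 24859, 38306, 71397]
Dependents (band 0–19 + band 80+) = 17809 + 71397 = 89206; working-age = 80344; ratio = 89206/80344 × 100 = 111.0

111.0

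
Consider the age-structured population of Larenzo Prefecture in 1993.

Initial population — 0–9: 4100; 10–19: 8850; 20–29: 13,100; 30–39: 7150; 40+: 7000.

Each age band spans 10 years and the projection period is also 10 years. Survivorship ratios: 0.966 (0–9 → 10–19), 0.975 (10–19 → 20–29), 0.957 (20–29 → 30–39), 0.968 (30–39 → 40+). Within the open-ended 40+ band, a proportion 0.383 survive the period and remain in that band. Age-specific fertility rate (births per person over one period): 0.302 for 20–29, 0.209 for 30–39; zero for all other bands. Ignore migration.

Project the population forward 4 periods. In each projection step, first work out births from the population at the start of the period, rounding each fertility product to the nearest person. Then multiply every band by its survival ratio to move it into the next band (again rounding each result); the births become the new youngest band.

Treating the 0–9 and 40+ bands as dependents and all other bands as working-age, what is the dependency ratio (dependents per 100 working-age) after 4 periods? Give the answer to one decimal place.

89.3

[period 1]
Births: 13100 × 0.302 = 3956  |  7150 × 0.209 = 1494 → 5450
10–19: 4100 × 0.966 = 3961
20–29: 8850 × 0.975 = 8629
30–39: 13100 × 0.957 = 12537
40+: 7150 × 0.968 + 7000 × 0.383 = 6921 + 2681 = 9602
End of period: [5450, 3961, 8629, 12537, 9602]
[period 2]
Births: 8629 × 0.302 = 2606  |  12537 × 0.209 = 2620 → 5226
10–19: 5450 × 0.966 = 5265
20–29: 3961 × 0.975 = 3862
30–39: 8629 × 0.957 = 8258
40+: 12537 × 0.968 + 9602 × 0.383 = 12136 + 3678 = 15814
End of period: [5226, 5265, 3862, 8258, 15814]
[period 3]
Births: 3862 × 0.302 = 1166  |  8258 × 0.209 = 1726 → 2892
10–19: 5226 × 0.966 = 5048
20–29: 5265 × 0.975 = 5133
30–39: 3862 × 0.957 = 3696
40+: 8258 × 0.968 + 15814 × 0.383 = 7994 + 6057 = 14051
End of period: [2892, 5048, 5133, 3696, 14051]
[period 4]
Births: 5133 × 0.302 = 1550  |  3696 × 0.209 = 772 → 2322
10–19: 2892 × 0.966 = 2794
20–29: 5048 × 0.975 = 4922
30–39: 5133 × 0.957 = 4912
40+: 3696 × 0.968 + 14051 × 0.383 = 3578 + 5382 = 8960
End of period: [2322, 2794, 4922, 4912, 8960]
Dependents (band 0–9 + band 40+) = 2322 + 8960 = 11282; working-age = 12628; ratio = 11282/12628 × 100 = 89.3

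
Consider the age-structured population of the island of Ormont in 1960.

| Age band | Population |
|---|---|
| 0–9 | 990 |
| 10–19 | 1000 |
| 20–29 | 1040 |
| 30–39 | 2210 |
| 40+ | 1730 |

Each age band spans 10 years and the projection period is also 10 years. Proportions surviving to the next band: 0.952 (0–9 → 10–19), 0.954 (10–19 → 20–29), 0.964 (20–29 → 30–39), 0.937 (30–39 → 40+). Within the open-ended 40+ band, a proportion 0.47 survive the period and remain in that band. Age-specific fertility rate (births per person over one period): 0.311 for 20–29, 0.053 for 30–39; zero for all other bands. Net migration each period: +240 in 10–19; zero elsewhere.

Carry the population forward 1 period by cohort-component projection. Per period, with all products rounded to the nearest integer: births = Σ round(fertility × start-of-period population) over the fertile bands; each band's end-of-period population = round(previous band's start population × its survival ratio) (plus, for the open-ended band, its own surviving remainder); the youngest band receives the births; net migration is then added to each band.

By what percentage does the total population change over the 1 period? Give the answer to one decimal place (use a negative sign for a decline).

Call the groups 1 to 5, youngest first.
— Period 1 —
Births: 1040 × 0.311 = 323 ; 2210 × 0.053 = 117 ⇒ total 440
Group 2: 990 × 0.952 = 942
Group 3: 1000 × 0.954 = 954
Group 4: 1040 × 0.964 = 1003
Group 5: 2210 × 0.937 + 1730 × 0.47 = 2071 + 813 = 2884
Net migration: Group 2 + 240 → 1182
End of period: [440, 1182, 954, 1003, 2884]
Total: 6970 → 6463; change = -507; percentage change = -7.3%

-7.3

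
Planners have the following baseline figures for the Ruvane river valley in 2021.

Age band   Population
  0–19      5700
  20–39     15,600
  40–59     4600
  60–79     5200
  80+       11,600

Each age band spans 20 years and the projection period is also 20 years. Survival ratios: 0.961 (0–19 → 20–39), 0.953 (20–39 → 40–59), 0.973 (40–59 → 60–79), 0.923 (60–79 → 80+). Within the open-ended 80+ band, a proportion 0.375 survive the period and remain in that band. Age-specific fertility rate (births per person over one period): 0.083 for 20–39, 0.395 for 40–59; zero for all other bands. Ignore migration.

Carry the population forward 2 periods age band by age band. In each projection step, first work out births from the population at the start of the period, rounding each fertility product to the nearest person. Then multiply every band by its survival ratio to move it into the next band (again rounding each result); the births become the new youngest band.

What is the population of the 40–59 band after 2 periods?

5221

Call the groups 1 to 5, youngest first.
Period 1.
Births: 15600 × 0.083 = 1295  |  4600 × 0.395 = 1817 → 3112
Group 2: 5700 × 0.961 = 5478
Group 3: 15600 × 0.953 = 14867
Group 4: 4600 × 0.973 = 4476
Group 5: 5200 × 0.923 + 11600 × 0.375 = 4800 + 4350 = 9150
End of period: [3112, 5478, 14867, 4476, 9150]
Period 2.
Births: 5478 × 0.083 = 455  |  14867 × 0.395 = 5872 → 6327
Group 2: 3112 × 0.961 = 2991
Group 3: 5478 × 0.953 = 5221
Group 4: 14867 × 0.973 = 14466
Group 5: 4476 × 0.923 + 9150 × 0.375 = 4131 + 3431 = 7562
End of period: [6327, 2991, 5221, 14466, 7562]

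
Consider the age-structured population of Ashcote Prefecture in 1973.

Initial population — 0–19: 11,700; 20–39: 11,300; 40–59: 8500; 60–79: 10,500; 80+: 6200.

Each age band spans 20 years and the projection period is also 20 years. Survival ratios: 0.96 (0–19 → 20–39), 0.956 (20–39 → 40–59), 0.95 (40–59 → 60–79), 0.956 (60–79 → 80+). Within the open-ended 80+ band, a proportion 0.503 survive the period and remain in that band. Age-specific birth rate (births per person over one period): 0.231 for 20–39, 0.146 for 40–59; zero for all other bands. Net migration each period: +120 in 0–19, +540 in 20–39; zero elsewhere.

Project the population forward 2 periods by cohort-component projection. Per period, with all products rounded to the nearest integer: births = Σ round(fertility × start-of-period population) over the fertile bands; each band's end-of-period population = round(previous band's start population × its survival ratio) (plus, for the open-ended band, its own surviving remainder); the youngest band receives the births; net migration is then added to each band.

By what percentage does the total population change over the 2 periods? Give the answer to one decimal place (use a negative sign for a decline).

Period 1.
Births: 11300 × 0.231 = 2610 ; 8500 × 0.146 = 1241 → 3851
20–39: 11700 × 0.96 = 11232
40–59: 11300 × 0.956 = 10803
60–79: 8500 × 0.95 = 8075
80+: 10500 × 0.956 + 6200 × 0.503 = 10038 + 3119 = 13157
Net migration: 0–19 + 120 → 3971; 20–39 + 540 → 11772
Population now: 0–19=3971, 20–39=11772, 40–59=10803, 60–79=8075, 80+=13157
Period 2.
Births: 11772 × 0.231 = 2719 ; 10803 × 0.146 = 1577 → 4296
20–39: 3971 × 0.96 = 3812
40–59: 11772 × 0.956 = 11254
60–79: 10803 × 0.95 = 10263
80+: 8075 × 0.956 + 13157 × 0.503 = 7720 + 6618 = 14338
Net migration: 0–19 + 120 → 4416; 20–39 + 540 → 4352
Population now: 0–19=4416, 20–39=4352, 40–59=11254, 60–79=10263, 80+=14338
Total: 48200 → 44623; change = -3577; percentage change = -7.4%

-7.4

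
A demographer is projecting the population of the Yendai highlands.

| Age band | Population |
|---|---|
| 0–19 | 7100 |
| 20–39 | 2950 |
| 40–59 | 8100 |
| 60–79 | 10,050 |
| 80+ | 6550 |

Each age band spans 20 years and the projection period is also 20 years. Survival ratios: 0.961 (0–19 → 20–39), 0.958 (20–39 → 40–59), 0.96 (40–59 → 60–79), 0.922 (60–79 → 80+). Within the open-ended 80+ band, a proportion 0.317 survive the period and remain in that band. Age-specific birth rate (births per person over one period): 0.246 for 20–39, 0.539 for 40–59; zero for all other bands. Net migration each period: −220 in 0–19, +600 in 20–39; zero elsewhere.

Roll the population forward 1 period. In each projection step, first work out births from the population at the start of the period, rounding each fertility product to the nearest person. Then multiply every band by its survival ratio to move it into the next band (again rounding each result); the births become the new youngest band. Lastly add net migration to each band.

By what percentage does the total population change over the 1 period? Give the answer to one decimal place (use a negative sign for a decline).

-1.5

[period 1]
Births: 2950 × 0.246 = 726 ; 8100 × 0.539 = 4366 ⇒ total 5092
20–39: 7100 × 0.961 = 6823
40–59: 2950 × 0.958 = 2826
60–79: 8100 × 0.96 = 7776
80+: 10050 × 0.922 + 6550 × 0.317 = 9266 + 2076 = 11342
Net migration: 0–19 − 220 → 4872; 20–39 + 600 → 7423
Population now: 0–19=4872, 20–39=7423, 40–59=2826, 60–79=7776, 80+=11342
Total: 34750 → 34239; change = -511; percentage change = -1.5%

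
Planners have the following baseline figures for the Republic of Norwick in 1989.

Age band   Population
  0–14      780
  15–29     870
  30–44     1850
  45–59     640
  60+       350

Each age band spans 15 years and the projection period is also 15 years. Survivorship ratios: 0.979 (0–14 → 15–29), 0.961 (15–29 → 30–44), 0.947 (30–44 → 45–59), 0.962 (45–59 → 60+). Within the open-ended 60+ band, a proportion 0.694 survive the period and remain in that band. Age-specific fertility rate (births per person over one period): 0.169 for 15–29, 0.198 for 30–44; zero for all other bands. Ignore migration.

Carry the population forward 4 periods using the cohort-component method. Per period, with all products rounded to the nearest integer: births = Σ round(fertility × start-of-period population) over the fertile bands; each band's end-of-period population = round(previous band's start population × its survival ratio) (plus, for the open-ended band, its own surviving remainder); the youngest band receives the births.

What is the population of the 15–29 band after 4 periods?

After projecting period 1:
Births: 870 * 0.169 = 147, 1850 * 0.198 = 366 → 513
15–29: 780 * 0.979 = 764
30–44: 870 * 0.961 = 836
45–59: 1850 * 0.947 = 1752
60+: 640 * 0.962 + 350 * 0.694 = 616 + 243 = 859
Population now: 0–14=513, 15–29=764, 30–44=836, 45–59=1752, 60+=859
After projecting period 2:
Births: 764 * 0.169 = 129, 836 * 0.198 = 166 → 295
15–29: 513 * 0.979 = 502
30–44: 764 * 0.961 = 734
45–59: 836 * 0.947 = 792
60+: 1752 * 0.962 + 859 * 0.694 = 1685 + 596 = 2281
Population now: 0–14=295, 15–29=502, 30–44=734, 45–59=792, 60+=2281
After projecting period 3:
Births: 502 * 0.169 = 85, 734 * 0.198 = 145 → 230
15–29: 295 * 0.979 = 289
30–44: 502 * 0.961 = 482
45–59: 734 * 0.947 = 695
60+: 792 * 0.962 + 2281 * 0.694 = 762 + 1583 = 2345
Population now: 0–14=230, 15–29=289, 30–44=482, 45–59=695, 60+=2345
After projecting period 4:
Births: 289 * 0.169 = 49, 482 * 0.198 = 95 → 144
15–29: 230 * 0.979 = 225
30–44: 289 * 0.961 = 278
45–59: 482 * 0.947 = 456
60+: 695 * 0.962 + 2345 * 0.694 = 669 + 1627 = 2296
Population now: 0–14=144, 15–29=225, 30–44=278, 45–59=456, 60+=2296

225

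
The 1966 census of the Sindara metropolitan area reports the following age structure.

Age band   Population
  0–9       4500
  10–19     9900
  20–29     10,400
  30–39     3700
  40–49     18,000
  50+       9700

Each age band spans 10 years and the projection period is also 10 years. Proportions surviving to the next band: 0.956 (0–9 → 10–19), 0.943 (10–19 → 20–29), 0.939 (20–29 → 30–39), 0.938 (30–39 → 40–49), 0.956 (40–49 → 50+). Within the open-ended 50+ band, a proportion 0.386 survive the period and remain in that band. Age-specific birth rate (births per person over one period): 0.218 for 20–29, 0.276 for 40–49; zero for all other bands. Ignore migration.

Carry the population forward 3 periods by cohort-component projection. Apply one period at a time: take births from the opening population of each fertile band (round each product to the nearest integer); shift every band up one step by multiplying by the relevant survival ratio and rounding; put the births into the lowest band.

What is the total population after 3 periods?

37989

Let band 1 be 0–9 through band 6 = 50+.
— Period 1 —
Births: 10400 × 0.218 = 2267, 18000 × 0.276 = 4968 → total 7235
Band 2: 4500 × 0.956 = 4302
Band 3: 9900 × 0.943 = 9336
Band 4: 10400 × 0.939 = 9766
Band 5: 3700 × 0.938 = 3471
Band 6: 18000 × 0.956 + 9700 × 0.386 = 17208 + 3744 = 20952
→ [7235, 4302, 9336, 9766, 3471, 20952]
— Period 2 —
Births: 9336 × 0.218 = 2035, 3471 × 0.276 = 958 → total 2993
Band 2: 7235 × 0.956 = 6917
Band 3: 4302 × 0.943 = 4057
Band 4: 9336 × 0.939 = 8767
Band 5: 9766 × 0.938 = 9161
Band 6: 3471 × 0.956 + 20952 × 0.386 = 3318 + 8087 = 11405
→ [2993, 6917, 4057, 8767, 9161, 11405]
— Period 3 —
Births: 4057 × 0.218 = 884, 9161 × 0.276 = 2528 → total 3412
Band 2: 2993 × 0.956 = 2861
Band 3: 6917 × 0.943 = 6523
Band 4: 4057 × 0.939 = 3810
Band 5: 8767 × 0.938 = 8223
Band 6: 9161 × 0.956 + 11405 × 0.386 = 8758 + 4402 = 13160
→ [3412, 2861, 6523, 3810, 8223, 13160]
Total after period 3: 3412 + 2861 + 6523 + 3810 + 8223 + 13160 = 37989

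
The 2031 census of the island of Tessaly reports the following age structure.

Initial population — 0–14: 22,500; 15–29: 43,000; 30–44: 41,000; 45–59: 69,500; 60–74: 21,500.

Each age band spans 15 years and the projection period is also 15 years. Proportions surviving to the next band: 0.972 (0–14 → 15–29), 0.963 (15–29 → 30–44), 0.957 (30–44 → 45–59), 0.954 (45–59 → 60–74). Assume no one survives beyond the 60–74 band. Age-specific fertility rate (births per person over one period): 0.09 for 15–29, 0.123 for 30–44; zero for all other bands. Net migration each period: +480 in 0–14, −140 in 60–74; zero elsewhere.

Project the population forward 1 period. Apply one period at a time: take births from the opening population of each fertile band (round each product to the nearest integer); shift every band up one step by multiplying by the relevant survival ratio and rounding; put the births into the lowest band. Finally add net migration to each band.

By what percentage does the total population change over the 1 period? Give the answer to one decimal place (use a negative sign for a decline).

Period 1:
Births: 43000 × 0.09 = 3870  |  41000 × 0.123 = 5043 → 8913
15–29: 22500 × 0.972 = 21870
30–44: 43000 × 0.963 = 41409
45–59: 41000 × 0.957 = 39237
60–74: 69500 × 0.954 = 66303
Net migration: 0–14 + 480 → 9393; 60–74 − 140 → 66163
→ [9393, 21870, 41409, 39237, 66163]
Total: 197500 → 178072; change = -19428; percentage change = -9.8%

-9.8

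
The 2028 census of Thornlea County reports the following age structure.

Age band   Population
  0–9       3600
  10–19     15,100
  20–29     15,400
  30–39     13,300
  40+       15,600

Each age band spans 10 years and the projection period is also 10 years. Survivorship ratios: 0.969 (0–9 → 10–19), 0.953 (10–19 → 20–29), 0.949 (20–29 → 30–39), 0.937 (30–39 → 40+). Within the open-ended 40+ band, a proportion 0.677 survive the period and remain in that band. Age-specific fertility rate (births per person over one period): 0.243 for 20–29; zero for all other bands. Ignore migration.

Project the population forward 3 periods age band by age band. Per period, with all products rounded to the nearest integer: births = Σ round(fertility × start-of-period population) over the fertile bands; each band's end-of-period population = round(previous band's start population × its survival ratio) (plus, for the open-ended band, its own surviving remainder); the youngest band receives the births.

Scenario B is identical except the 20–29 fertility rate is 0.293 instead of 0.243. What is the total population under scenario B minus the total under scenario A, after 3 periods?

Numbering the groups 1..5 from youngest to oldest:
After projecting period 1:
Births: 15400 * 0.243 = 3742
Group 2: 3600 * 0.969 = 3488
Group 3: 15100 * 0.953 = 14390
Group 4: 15400 * 0.949 = 14615
Group 5: 13300 * 0.937 + 15600 * 0.677 = 12462 + 10561 = 23023
Giving 3742 / 3488 / 14390 / 14615 / 23023.
After projecting period 2:
Births: 14390 * 0.243 = 3497
Group 2: 3742 * 0.969 = 3626
Group 3: 3488 * 0.953 = 3324
Group 4: 14390 * 0.949 = 13656
Group 5: 14615 * 0.937 + 23023 * 0.677 = 13694 + 15587 = 29281
Giving 3497 / 3626 / 3324 / 13656 / 29281.
After projecting period 3:
Births: 3324 * 0.243 = 808
Group 2: 3497 * 0.969 = 3389
Group 3: 3626 * 0.953 = 3456
Group 4: 3324 * 0.949 = 3154
Group 5: 13656 * 0.937 + 29281 * 0.677 = 12796 + 19823 = 32619
Giving 808 / 3389 / 3456 / 3154 / 32619.
Scenario A total after 3 periods: 43426
Scenario B projection —
After projecting period 1:
Births: 15400 * 0.293 = 4512
Group 2: 3600 * 0.969 = 3488
Group 3: 15100 * 0.953 = 14390
Group 4: 15400 * 0.949 = 14615
Group 5: 13300 * 0.937 + 15600 * 0.677 = 12462 + 10561 = 23023
Giving 4512 / 3488 / 14390 / 14615 / 23023.
After projecting period 2:
Births: 14390 * 0.293 = 4216
Group 2: 4512 * 0.969 = 4372
Group 3: 3488 * 0.953 = 3324
Group 4: 14390 * 0.949 = 13656
Group 5: 14615 * 0.937 + 23023 * 0.677 = 13694 + 15587 = 29281
Giving 4216 / 4372 / 3324 / 13656 / 29281.
After projecting period 3:
Births: 3324 * 0.293 = 974
Group 2: 4216 * 0.969 = 4085
Group 3: 4372 * 0.953 = 4167
Group 4: 3324 * 0.949 = 3154
Group 5: 13656 * 0.937 + 29281 * 0.677 = 12796 + 19823 = 32619
Giving 974 / 4085 / 4167 / 3154 / 32619.
Scenario B total after 3 periods: 44999
Difference B − A = 44999 − 43426 = 1573

1573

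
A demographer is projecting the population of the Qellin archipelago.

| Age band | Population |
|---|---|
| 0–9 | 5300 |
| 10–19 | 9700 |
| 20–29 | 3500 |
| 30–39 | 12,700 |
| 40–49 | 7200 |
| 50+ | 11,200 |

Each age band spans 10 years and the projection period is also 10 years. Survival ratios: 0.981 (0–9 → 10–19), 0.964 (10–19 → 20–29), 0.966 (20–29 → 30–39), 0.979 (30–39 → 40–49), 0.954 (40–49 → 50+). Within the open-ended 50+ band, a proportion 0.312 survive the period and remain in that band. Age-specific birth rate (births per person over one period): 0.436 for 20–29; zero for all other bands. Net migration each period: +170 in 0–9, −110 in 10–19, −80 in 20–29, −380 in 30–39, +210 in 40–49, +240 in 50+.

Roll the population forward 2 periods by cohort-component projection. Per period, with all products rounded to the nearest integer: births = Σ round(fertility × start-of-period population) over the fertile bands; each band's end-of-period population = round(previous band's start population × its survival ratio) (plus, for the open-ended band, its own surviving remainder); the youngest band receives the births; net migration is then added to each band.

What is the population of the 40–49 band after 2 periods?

3148

Numbering the bands 1..6 from youngest to oldest:
After projecting period 1:
Births: 3500 × 0.436 = 1526
Band 2: 5300 × 0.981 = 5199
Band 3: 9700 × 0.964 = 9351
Band 4: 3500 × 0.966 = 3381
Band 5: 12700 × 0.979 = 12433
Band 6: 7200 × 0.954 + 11200 × 0.312 = 6869 + 3494 = 10363
Net migration: Band 1 + 170 → 1696; Band 2 − 110 → 5089; Band 3 − 80 → 9271; Band 4 − 380 → 3001; Band 5 + 210 → 12643; Band 6 + 240 → 10603
Giving 1696 / 5089 / 9271 / 3001 / 12643 / 10603.
After projecting period 2:
Births: 9271 × 0.436 = 4042
Band 2: 1696 × 0.981 = 1664
Band 3: 5089 × 0.964 = 4906
Band 4: 9271 × 0.966 = 8956
Band 5: 3001 × 0.979 = 2938
Band 6: 12643 × 0.954 + 10603 × 0.312 = 12061 + 3308 = 15369
Net migration: Band 1 + 170 → 4212; Band 2 − 110 → 1554; Band 3 − 80 → 4826; Band 4 − 380 → 8576; Band 5 + 210 → 3148; Band 6 + 240 → 15609
Giving 4212 / 1554 / 4826 / 8576 / 3148 / 15609.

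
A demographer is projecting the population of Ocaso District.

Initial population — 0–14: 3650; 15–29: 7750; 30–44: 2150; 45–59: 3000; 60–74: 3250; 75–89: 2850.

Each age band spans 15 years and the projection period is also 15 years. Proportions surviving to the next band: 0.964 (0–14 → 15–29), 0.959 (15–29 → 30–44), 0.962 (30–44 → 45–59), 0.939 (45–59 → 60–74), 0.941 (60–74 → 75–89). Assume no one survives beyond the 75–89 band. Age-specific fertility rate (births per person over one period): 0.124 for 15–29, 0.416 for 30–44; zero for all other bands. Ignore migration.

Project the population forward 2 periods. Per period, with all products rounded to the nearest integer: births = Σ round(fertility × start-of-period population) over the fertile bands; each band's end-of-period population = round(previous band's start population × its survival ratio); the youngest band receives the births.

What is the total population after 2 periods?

Call the bands 1 to 6, youngest first.
Period 1:
Births: 7750 × 0.124 = 961, 2150 × 0.416 = 894 → total 1855
Band 2: 3650 × 0.964 = 3519
Band 3: 7750 × 0.959 = 7432
Band 4: 2150 × 0.962 = 2068
Band 5: 3000 × 0.939 = 2817
Band 6: 3250 × 0.941 = 3058
→ [1855, 3519, 7432, 2068, 2817, 3058]
Period 2:
Births: 3519 × 0.124 = 436, 7432 × 0.416 = 3092 → total 3528
Band 2: 1855 × 0.964 = 1788
Band 3: 3519 × 0.959 = 3375
Band 4: 7432 × 0.962 = 7150
Band 5: 2068 × 0.939 = 1942
Band 6: 2817 × 0.941 = 2651
→ [3528, 1788, 3375, 7150, 1942, 2651]
Total after period 2: 3528 + 1788 + 3375 + 7150 + 1942 + 2651 = 20434

20434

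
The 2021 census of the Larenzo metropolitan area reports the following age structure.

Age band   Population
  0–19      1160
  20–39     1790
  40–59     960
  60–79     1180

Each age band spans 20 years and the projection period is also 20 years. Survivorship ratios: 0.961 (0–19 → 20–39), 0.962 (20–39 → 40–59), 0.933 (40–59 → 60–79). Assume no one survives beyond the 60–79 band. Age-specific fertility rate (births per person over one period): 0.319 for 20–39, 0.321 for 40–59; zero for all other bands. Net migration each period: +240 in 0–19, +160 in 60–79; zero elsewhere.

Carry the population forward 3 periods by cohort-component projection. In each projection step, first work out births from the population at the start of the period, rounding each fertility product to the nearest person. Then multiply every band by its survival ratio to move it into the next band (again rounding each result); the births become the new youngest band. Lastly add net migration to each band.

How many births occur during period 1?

Call the bands 1 to 4, youngest first.
Period 1.
Births: 1790 * 0.319 = 571  |  960 * 0.321 = 308 — total 879
Band 2: 1160 * 0.961 = 1115
Band 3: 1790 * 0.962 = 1722
Band 4: 960 * 0.933 = 896
Net migration: Band 1 + 240 → 1119; Band 4 + 160 → 1056
End of period: [1119, 1115, 1722, 1056]

879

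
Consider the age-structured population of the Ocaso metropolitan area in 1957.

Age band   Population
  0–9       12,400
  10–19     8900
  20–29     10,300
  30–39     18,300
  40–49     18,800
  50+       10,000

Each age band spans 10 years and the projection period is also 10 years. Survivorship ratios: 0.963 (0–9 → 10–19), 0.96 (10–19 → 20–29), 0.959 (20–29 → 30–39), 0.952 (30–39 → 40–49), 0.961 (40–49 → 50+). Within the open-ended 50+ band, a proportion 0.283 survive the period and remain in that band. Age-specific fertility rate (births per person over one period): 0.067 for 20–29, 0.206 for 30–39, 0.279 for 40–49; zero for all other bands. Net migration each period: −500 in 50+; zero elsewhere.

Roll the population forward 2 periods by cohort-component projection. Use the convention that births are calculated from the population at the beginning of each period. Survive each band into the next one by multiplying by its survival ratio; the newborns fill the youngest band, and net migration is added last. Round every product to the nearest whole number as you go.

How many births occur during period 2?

7468

After projecting period 1:
Births: 10300 × 0.067 = 690, 18300 × 0.206 = 3770, 18800 × 0.279 = 5245 → total 9705
10–19: 12400 × 0.963 = 11941
20–29: 8900 × 0.96 = 8544
30–39: 10300 × 0.959 = 9878
40–49: 18300 × 0.952 = 17422
50+: 18800 × 0.961 + 10000 × 0.283 = 18067 + 2830 = 20897
Net migration: 50+ − 500 → 20397
Population now: 0–9=9705, 10–19=11941, 20–29=8544, 30–39=9878, 40–49=17422, 50+=20397
After projecting period 2:
Births: 8544 × 0.067 = 572, 9878 × 0.206 = 2035, 17422 × 0.279 = 4861 → total 7468
10–19: 9705 × 0.963 = 9346
20–29: 11941 × 0.96 = 11463
30–39: 8544 × 0.959 = 8194
40–49: 9878 × 0.952 = 9404
50+: 17422 × 0.961 + 20397 × 0.283 = 16743 + 5772 = 22515
Net migration: 50+ − 500 → 22015
Population now: 0–9=7468, 10–19=9346, 20–29=11463, 30–39=8194, 40–49=9404, 50+=22015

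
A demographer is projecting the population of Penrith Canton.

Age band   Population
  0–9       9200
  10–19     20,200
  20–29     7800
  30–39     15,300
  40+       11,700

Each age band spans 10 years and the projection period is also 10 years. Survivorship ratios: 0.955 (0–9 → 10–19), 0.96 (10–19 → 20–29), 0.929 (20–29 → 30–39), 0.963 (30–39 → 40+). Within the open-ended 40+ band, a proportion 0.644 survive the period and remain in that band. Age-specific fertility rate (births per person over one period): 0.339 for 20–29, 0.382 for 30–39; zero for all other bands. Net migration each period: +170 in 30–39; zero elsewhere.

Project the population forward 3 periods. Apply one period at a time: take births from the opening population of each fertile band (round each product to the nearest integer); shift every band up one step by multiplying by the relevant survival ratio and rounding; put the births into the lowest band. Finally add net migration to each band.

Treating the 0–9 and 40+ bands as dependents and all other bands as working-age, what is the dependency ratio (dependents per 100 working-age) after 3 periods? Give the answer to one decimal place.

166.1

After projecting period 1:
Births: 7800 × 0.339 = 2644, 15300 × 0.382 = 5845 → 8489
10–19: 9200 × 0.955 = 8786
20–29: 20200 × 0.96 = 19392
30–39: 7800 × 0.929 = 7246
40+: 15300 × 0.963 + 11700 × 0.644 = 14734 + 7535 = 22269
Net migration: 30–39 + 170 → 7416
Giving 8489 / 8786 / 19392 / 7416 / 22269.
After projecting period 2:
Births: 19392 × 0.339 = 6574, 7416 × 0.382 = 2833 → 9407
10–19: 8489 × 0.955 = 8107
20–29: 8786 × 0.96 = 8435
30–39: 19392 × 0.929 = 18015
40+: 7416 × 0.963 + 22269 × 0.644 = 7142 + 14341 = 21483
Net migration: 30–39 + 170 → 18185
Giving 9407 / 8107 / 8435 / 18185 / 21483.
After projecting period 3:
Births: 8435 × 0.339 = 2859, 18185 × 0.382 = 6947 → 9806
10–19: 9407 × 0.955 = 8984
20–29: 8107 × 0.96 = 7783
30–39: 8435 × 0.929 = 7836
40+: 18185 × 0.963 + 21483 × 0.644 = 17512 + 13835 = 31347
Net migration: 30–39 + 170 → 8006
Giving 9806 / 8984 / 7783 / 8006 / 31347.
Dependents (band 0–9 + band 40+) = 9806 + 31347 = 41153; working-age = 24773; ratio = 41153/24773 × 100 = 166.1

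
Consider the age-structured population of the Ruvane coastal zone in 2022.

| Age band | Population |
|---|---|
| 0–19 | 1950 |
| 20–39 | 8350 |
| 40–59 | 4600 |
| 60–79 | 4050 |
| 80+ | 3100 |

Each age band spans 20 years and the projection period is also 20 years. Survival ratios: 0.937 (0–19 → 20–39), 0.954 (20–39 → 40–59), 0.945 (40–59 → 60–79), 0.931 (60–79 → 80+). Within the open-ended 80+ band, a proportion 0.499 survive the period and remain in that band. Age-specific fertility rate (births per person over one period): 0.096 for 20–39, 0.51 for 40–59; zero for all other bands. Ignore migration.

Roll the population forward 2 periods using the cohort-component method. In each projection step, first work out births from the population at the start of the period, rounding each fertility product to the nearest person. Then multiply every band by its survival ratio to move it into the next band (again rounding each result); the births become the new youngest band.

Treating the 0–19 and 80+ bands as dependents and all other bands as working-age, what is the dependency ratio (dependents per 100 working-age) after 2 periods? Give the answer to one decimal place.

Period 1:
Births: 8350 × 0.096 = 802  |  4600 × 0.51 = 2346 → total 3148
20–39: 1950 × 0.937 = 1827
40–59: 8350 × 0.954 = 7966
60–79: 4600 × 0.945 = 4347
80+: 4050 × 0.931 + 3100 × 0.499 = 3771 + 1547 = 5318
Giving 3148 / 1827 / 7966 / 4347 / 5318.
Period 2:
Births: 1827 × 0.096 = 175  |  7966 × 0.51 = 4063 → total 4238
20–39: 3148 × 0.937 = 2950
40–59: 1827 × 0.954 = 1743
60–79: 7966 × 0.945 = 7528
80+: 4347 × 0.931 + 5318 × 0.499 = 4047 + 2654 = 6701
Giving 4238 / 2950 / 1743 / 7528 / 6701.
Dependents (band 0–19 + band 80+) = 4238 + 6701 = 10939; working-age = 12221; ratio = 10939/12221 × 100 = 89.5

89.5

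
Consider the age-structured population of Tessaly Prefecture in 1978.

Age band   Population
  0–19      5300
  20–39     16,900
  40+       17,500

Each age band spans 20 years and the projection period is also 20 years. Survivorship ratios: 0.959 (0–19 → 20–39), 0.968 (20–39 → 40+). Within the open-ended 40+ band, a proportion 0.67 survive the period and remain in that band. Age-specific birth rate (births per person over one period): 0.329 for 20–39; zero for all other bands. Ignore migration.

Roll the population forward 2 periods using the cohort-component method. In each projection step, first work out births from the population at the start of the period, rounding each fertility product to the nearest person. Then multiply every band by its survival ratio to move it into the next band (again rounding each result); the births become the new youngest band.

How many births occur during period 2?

(Groups numbered youngest = 1 to oldest = 3.)
Period 1.
Births: 16900 * 0.329 = 5560
Group 2: 5300 * 0.959 = 5083
Group 3: 16900 * 0.968 + 17500 * 0.67 = 16359 + 11725 = 28084
End of period: [5560, 5083, 28084]
Period 2.
Births: 5083 * 0.329 = 1672
Group 2: 5560 * 0.959 = 5332
Group 3: 5083 * 0.968 + 28084 * 0.67 = 4920 + 18816 = 23736
End of period: [1672, 5332, 23736]

1672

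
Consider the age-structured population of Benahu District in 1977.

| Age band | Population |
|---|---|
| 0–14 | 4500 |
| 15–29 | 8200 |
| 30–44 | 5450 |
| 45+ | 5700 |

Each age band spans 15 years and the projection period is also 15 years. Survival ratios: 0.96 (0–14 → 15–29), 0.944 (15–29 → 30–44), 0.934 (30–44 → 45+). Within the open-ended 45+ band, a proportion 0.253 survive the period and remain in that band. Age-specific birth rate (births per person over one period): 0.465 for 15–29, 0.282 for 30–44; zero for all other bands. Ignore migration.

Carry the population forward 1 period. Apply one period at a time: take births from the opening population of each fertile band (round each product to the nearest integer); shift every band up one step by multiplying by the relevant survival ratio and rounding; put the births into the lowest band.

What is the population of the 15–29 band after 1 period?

Numbering the bands 1..4 from youngest to oldest:
[period 1]
Births: 8200 × 0.465 = 3813  |  5450 × 0.282 = 1537 → 5350
Band 2: 4500 × 0.96 = 4320
Band 3: 8200 × 0.944 = 7741
Band 4: 5450 × 0.934 + 5700 × 0.253 = 5090 + 1442 = 6532
End of period: [5350, 4320, 7741, 6532]

4320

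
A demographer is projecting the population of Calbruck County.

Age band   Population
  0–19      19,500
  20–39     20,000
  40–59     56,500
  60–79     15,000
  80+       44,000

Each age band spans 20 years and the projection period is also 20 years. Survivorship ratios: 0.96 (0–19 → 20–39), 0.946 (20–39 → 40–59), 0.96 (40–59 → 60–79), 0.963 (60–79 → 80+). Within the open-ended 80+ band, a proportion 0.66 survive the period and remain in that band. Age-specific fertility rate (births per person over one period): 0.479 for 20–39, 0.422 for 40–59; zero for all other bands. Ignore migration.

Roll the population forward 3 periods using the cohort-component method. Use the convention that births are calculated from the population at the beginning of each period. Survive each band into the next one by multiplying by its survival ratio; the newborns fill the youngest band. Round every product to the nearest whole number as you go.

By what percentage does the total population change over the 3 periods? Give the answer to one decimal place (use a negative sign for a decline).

Call the groups 1 to 5, youngest first.
— Period 1 —
Births: 20000 × 0.479 = 9580, 56500 × 0.422 = 23843 → total 33423
Group 2: 19500 × 0.96 = 18720
Group 3: 20000 × 0.946 = 18920
Group 4: 56500 × 0.96 = 54240
Group 5: 15000 × 0.963 + 44000 × 0.66 = 14445 + 29040 = 43485
→ [33423, 18720, 18920, 54240, 43485]
— Period 2 —
Births: 18720 × 0.479 = 8967, 18920 × 0.422 = 7984 → total 16951
Group 2: 33423 × 0.96 = 32086
Group 3: 18720 × 0.946 = 17709
Group 4: 18920 × 0.96 = 18163
Group 5: 54240 × 0.963 + 43485 × 0.66 = 52233 + 28700 = 80933
→ [16951, 32086, 17709, 18163, 80933]
— Period 3 —
Births: 32086 × 0.479 = 15369, 17709 × 0.422 = 7473 → total 22842
Group 2: 16951 × 0.96 = 16273
Group 3: 32086 × 0.946 = 30353
Group 4: 17709 × 0.96 = 17001
Group 5: 18163 × 0.963 + 80933 × 0.66 = 17491 + 53416 = 70907
→ [22842, 16273, 30353, 17001, 70907]
Total: 155000 → 157376; change = 2376; percentage change = 1.5%

1.5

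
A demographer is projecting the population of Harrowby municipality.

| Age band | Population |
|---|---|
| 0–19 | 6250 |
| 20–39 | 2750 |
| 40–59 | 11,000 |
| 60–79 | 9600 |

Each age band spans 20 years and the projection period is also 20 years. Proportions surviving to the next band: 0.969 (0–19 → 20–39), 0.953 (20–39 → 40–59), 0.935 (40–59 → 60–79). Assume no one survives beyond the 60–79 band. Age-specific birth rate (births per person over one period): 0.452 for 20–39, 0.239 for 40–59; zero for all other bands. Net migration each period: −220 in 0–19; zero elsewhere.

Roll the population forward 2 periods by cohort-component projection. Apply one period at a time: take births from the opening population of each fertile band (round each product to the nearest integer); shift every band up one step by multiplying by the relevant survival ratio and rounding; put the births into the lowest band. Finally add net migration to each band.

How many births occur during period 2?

Period 1.
Births: 2750 * 0.452 = 1243 ; 11000 * 0.239 = 2629 → total 3872
20–39: 6250 * 0.969 = 6056
40–59: 2750 * 0.953 = 2621
60–79: 11000 * 0.935 = 10285
Net migration: 0–19 − 220 → 3652
End of period: [3652, 6056, 2621, 10285]
Period 2.
Births: 6056 * 0.452 = 2737 ; 2621 * 0.239 = 626 → total 3363
20–39: 3652 * 0.969 = 3539
40–59: 6056 * 0.953 = 5771
60–79: 2621 * 0.935 = 2451
Net migration: 0–19 − 220 → 3143
End of period: [3143, 3539, 5771, 2451]

3363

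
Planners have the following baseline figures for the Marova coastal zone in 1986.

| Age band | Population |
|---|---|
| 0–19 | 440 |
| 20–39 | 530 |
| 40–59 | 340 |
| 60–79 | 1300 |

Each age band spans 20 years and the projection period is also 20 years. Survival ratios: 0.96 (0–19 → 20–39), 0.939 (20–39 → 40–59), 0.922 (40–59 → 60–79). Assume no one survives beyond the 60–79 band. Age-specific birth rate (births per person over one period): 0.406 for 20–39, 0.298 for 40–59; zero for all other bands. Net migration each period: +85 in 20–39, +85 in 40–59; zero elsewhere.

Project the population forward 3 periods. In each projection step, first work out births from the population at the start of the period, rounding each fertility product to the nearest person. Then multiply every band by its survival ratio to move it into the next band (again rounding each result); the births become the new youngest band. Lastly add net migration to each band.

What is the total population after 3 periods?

1741

[period 1]
Births: 530 × 0.406 = 215 ; 340 × 0.298 = 101 → 316
20–39: 440 × 0.96 = 422
40–59: 530 × 0.939 = 498
60–79: 340 × 0.922 = 313
Net migration: 20–39 + 85 → 507; 40–59 + 85 → 583
→ [316, 507, 583, 313]
[period 2]
Births: 507 × 0.406 = 206 ; 583 × 0.298 = 174 → 380
20–39: 316 × 0.96 = 303
40–59: 507 × 0.939 = 476
60–79: 583 × 0.922 = 538
Net migration: 20–39 + 85 → 388; 40–59 + 85 → 561
→ [380, 388, 561, 538]
[period 3]
Births: 388 × 0.406 = 158 ; 561 × 0.298 = 167 → 325
20–39: 380 × 0.96 = 365
40–59: 388 × 0.939 = 364
60–79: 561 × 0.922 = 517
Net migration: 20–39 + 85 → 450; 40–59 + 85 → 449
→ [325, 450, 449, 517]
Total after period 3: 325 + 450 + 449 + 517 = 1741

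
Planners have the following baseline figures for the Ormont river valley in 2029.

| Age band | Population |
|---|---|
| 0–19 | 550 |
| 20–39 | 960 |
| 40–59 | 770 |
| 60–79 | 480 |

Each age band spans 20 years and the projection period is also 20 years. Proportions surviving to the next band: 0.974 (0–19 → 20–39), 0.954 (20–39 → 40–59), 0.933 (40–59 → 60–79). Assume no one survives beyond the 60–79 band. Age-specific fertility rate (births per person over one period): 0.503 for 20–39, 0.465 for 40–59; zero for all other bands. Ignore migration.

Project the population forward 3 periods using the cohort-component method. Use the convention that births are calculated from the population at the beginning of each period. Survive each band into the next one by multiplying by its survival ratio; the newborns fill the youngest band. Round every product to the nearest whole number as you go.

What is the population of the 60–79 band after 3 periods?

477

Call the bands 1 to 4, youngest first.
Period 1:
Births: 960 × 0.503 = 483  |  770 × 0.465 = 358 → total 841
Band 2: 550 × 0.974 = 536
Band 3: 960 × 0.954 = 916
Band 4: 770 × 0.933 = 718
→ [841, 536, 916, 718]
Period 2:
Births: 536 × 0.503 = 270  |  916 × 0.465 = 426 → total 696
Band 2: 841 × 0.974 = 819
Band 3: 536 × 0.954 = 511
Band 4: 916 × 0.933 = 855
→ [696, 819, 511, 855]
Period 3:
Births: 819 × 0.503 = 412  |  511 × 0.465 = 238 → total 650
Band 2: 696 × 0.974 = 678
Band 3: 819 × 0.954 = 781
Band 4: 511 × 0.933 = 477
→ [650, 678, 781, 477]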